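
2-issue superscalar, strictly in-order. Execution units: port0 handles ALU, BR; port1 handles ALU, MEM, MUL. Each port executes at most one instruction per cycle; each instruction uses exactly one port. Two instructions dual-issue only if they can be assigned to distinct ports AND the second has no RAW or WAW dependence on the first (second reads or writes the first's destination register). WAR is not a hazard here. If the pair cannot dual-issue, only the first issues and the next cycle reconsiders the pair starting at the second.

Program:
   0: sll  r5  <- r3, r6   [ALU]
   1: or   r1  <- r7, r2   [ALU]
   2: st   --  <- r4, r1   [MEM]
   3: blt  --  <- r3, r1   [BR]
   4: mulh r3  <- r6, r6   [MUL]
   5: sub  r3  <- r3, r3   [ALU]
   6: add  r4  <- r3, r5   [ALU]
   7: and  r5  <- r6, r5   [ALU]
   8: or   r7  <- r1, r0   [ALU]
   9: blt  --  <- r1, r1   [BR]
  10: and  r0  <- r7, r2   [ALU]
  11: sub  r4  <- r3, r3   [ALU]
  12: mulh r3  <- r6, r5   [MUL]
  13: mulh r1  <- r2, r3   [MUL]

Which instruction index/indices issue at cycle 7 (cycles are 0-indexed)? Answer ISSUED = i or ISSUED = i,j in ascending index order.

c0: i0+i1 sll;or  dual
c1: i2+i3 st;blt  dual
c2: i4 mulh  RAW+WAW r3
c3: i5 sub  RAW r3
c4: i6+i7 add;and  dual
c5: i8+i9 or;blt  dual
c6: i10+i11 and;sub  dual
c7: i12 mulh  no-port MUL/MUL
c8: i13 mulh  tail

ISSUED = 12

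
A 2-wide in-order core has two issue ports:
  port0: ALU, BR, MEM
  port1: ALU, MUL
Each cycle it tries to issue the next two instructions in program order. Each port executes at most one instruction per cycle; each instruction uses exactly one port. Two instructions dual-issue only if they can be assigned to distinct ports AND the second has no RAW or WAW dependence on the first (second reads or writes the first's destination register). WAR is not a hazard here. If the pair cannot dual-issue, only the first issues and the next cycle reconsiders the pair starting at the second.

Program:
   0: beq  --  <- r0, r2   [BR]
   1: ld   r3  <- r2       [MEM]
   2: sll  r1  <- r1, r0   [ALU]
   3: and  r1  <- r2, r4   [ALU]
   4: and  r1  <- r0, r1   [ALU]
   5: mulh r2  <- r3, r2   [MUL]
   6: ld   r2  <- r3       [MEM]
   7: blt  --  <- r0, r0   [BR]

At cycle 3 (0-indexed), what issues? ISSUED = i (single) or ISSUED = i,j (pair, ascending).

c0: i0 beq  no-port BR/MEM
c1: i1+i2 ld+sll  pair
c2: i3 and  RAW+WAW r1
c3: i4+i5 and+mulh  pair
c4: i6 ld  no-port MEM/BR
c5: i7 blt  tail

ISSUED = 4,5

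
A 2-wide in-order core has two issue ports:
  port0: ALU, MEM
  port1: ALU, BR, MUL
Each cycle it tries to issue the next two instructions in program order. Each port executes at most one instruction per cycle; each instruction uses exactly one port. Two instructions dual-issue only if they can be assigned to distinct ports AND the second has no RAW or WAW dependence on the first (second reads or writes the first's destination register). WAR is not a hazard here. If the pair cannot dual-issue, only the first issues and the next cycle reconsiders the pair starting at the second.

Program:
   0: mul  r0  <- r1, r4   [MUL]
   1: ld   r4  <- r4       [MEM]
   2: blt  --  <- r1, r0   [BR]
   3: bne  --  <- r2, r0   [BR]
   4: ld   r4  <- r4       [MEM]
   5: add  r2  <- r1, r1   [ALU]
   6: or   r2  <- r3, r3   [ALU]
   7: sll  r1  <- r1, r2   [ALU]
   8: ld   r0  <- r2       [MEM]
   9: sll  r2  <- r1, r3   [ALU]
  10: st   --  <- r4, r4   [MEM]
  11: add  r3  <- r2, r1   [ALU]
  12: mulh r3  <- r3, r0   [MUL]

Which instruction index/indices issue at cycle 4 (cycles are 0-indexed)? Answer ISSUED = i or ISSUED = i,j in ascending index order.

ISSUED = 6

#0 head=0: mul ld i0,i1 2-wide
#1 head=2: blt i2 no-port BR/BR
#2 head=3: bne ld i3,i4 2-wide
#3 head=5: add i5 WAW r2
#4 head=6: or i6 RAW r2
#5 head=7: sll ld i7,i8 2-wide
#6 head=9: sll st i9,i10 2-wide
#7 head=11: add i11 RAW+WAW r3
#8 head=12: mulh i12 tail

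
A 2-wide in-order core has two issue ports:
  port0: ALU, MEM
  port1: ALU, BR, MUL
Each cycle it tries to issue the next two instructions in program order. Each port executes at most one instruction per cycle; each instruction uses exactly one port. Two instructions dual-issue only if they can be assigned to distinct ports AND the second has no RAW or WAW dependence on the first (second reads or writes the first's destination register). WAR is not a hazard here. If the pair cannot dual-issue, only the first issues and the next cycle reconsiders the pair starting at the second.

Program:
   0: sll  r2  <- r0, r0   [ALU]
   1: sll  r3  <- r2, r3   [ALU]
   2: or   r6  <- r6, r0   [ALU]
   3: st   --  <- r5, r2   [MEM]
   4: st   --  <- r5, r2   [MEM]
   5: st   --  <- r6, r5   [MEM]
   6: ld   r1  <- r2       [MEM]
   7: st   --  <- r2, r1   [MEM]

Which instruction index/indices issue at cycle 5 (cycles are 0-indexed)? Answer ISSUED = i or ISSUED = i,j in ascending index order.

t=0 i0:sll.ALU ; RAW r2
t=1 i1/i2:sll.ALU+or.ALU ; dual
t=2 i3:st.MEM ; no-port MEM/MEM
t=3 i4:st.MEM ; no-port MEM/MEM
t=4 i5:st.MEM ; no-port MEM/MEM
t=5 i6:ld.MEM ; no-port MEM/MEM
t=6 i7:st.MEM ; tail

ISSUED = 6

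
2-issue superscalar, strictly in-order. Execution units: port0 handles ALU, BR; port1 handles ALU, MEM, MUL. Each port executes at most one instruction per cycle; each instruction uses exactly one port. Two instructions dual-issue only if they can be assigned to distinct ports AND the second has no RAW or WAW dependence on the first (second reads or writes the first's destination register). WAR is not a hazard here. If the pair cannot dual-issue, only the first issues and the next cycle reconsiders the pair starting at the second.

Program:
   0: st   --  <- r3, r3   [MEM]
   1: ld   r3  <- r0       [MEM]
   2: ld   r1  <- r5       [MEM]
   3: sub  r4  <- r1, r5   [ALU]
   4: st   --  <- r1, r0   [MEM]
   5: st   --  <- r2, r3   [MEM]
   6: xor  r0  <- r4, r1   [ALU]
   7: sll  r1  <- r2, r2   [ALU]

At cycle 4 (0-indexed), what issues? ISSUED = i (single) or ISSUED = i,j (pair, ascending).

  cy0 -> i0 (st) no-port MEM/MEM
  cy1 -> i1 (ld) no-port MEM/MEM
  cy2 -> i2 (ld) RAW r1
  cy3 -> i3+i4 (sub/st) 2-wide
  cy4 -> i5+i6 (st/xor) 2-wide
  cy5 -> i7 (sll) tail

ISSUED = 5,6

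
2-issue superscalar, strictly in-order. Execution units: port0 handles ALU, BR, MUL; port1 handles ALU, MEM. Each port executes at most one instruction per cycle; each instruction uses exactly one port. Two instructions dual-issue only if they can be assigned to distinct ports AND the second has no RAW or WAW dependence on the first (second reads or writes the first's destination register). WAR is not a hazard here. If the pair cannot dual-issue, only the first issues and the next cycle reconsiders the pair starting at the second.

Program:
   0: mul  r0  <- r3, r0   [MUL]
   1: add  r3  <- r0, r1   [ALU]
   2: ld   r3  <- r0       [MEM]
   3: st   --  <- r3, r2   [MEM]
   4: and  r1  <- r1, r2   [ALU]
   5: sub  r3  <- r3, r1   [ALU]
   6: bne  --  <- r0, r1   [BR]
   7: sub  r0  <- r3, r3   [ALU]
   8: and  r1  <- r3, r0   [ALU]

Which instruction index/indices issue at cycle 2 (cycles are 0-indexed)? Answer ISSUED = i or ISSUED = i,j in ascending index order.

0. mul @i0  | RAW r0
1. add @i1  | WAW r3
2. ld @i2  | no-port MEM/MEM
3. st+and @i3/i4  | dual
4. sub+bne @i5/i6  | dual
5. sub @i7  | RAW r0
6. and @i8  | tail

ISSUED = 2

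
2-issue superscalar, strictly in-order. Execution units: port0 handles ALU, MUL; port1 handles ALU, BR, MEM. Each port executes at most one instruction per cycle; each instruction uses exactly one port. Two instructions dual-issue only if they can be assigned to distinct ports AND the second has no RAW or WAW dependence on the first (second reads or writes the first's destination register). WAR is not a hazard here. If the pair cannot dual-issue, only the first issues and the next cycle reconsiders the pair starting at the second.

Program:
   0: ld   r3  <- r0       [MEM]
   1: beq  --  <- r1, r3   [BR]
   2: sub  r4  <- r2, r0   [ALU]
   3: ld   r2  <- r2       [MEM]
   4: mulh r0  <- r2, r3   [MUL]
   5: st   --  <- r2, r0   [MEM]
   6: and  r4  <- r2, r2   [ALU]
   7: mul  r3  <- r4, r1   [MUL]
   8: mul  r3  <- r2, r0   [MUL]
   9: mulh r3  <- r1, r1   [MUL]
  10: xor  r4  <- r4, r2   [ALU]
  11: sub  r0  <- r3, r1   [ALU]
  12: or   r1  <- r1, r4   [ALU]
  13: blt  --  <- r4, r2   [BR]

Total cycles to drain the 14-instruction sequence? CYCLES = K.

CYCLES = 10

  cy0 -> i0 (ld) no-port MEM/BR
  cy1 -> i1/i2 (beq;sub) 2-wide
  cy2 -> i3 (ld) RAW r2
  cy3 -> i4 (mulh) RAW r0
  cy4 -> i5/i6 (st;and) 2-wide
  cy5 -> i7 (mul) no-port MUL/MUL
  cy6 -> i8 (mul) no-port MUL/MUL
  cy7 -> i9/i10 (mulh;xor) 2-wide
  cy8 -> i11/i12 (sub;or) 2-wide
  cy9 -> i13 (blt) tail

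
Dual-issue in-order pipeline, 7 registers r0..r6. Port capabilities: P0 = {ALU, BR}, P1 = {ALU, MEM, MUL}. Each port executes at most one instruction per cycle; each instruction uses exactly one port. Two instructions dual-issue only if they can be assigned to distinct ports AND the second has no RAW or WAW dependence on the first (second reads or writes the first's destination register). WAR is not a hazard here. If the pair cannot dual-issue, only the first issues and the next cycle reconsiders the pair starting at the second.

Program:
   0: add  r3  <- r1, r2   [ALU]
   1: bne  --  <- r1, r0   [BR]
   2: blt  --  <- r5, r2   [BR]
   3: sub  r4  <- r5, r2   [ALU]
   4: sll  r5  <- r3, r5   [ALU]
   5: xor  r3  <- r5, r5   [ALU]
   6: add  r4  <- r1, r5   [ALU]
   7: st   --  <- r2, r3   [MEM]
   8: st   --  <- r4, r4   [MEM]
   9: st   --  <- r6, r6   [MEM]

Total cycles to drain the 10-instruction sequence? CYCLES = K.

CYCLES = 7

t=0 i0/i1:add.ALU+bne.BR ; dual
t=1 i2/i3:blt.BR+sub.ALU ; dual
t=2 i4:sll.ALU ; RAW r5
t=3 i5/i6:xor.ALU+add.ALU ; dual
t=4 i7:st.MEM ; no-port MEM/MEM
t=5 i8:st.MEM ; no-port MEM/MEM
t=6 i9:st.MEM ; tail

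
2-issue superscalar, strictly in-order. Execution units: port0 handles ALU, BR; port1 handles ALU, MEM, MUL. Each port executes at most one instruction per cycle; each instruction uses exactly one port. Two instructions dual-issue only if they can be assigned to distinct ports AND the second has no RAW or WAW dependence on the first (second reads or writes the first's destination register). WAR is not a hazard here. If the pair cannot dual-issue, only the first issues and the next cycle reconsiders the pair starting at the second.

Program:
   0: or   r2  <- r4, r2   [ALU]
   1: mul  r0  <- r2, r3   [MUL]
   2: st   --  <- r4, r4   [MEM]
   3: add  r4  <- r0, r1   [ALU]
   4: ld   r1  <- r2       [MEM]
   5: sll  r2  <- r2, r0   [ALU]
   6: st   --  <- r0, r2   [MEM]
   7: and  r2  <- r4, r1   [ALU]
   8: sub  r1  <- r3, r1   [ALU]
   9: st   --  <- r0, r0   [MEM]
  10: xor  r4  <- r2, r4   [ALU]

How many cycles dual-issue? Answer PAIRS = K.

t=0 i0:or.ALU ; RAW r2
t=1 i1:mul.MUL ; no-port MUL/MEM
t=2 i2&i3:st.MEM+add.ALU ; pair
t=3 i4&i5:ld.MEM+sll.ALU ; pair
t=4 i6&i7:st.MEM+and.ALU ; pair
t=5 i8&i9:sub.ALU+st.MEM ; pair
t=6 i10:xor.ALU ; tail

PAIRS = 4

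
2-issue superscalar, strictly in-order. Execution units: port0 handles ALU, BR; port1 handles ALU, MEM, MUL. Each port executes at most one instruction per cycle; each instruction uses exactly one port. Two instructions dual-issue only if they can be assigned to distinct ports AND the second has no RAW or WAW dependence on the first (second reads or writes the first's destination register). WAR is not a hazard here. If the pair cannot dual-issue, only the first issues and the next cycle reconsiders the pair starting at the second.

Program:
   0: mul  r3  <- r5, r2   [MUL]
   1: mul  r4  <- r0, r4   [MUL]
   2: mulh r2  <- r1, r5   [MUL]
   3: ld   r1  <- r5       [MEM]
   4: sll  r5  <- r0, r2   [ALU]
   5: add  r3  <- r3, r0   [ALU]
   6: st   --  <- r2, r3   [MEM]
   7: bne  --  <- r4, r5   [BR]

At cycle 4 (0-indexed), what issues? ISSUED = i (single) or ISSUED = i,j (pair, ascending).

ISSUED = 5

c0: i0 mul.MUL  no-port MUL/MUL
c1: i1 mul.MUL  no-port MUL/MUL
c2: i2 mulh.MUL  no-port MUL/MEM
c3: i3&i4 ld.MEM/sll.ALU  2-wide
c4: i5 add.ALU  RAW r3
c5: i6&i7 st.MEM/bne.BR  2-wide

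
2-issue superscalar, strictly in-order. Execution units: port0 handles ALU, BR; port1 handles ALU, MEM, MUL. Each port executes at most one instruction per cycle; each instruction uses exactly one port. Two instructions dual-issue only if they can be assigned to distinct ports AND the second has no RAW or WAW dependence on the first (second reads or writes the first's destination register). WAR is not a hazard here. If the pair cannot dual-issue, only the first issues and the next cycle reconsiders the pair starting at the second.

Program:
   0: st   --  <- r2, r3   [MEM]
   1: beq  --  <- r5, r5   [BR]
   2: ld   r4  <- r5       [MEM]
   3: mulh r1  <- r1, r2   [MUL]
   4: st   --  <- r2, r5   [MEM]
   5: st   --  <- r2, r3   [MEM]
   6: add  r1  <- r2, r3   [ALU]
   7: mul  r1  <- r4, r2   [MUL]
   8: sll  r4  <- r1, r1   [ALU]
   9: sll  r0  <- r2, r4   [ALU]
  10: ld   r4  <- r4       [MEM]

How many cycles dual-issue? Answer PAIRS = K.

  cy0 -> i0/i1 (st/beq) pair
  cy1 -> i2 (ld) no-port MEM/MUL
  cy2 -> i3 (mulh) no-port MUL/MEM
  cy3 -> i4 (st) no-port MEM/MEM
  cy4 -> i5/i6 (st/add) pair
  cy5 -> i7 (mul) RAW r1
  cy6 -> i8 (sll) RAW r4
  cy7 -> i9/i10 (sll/ld) pair

PAIRS = 3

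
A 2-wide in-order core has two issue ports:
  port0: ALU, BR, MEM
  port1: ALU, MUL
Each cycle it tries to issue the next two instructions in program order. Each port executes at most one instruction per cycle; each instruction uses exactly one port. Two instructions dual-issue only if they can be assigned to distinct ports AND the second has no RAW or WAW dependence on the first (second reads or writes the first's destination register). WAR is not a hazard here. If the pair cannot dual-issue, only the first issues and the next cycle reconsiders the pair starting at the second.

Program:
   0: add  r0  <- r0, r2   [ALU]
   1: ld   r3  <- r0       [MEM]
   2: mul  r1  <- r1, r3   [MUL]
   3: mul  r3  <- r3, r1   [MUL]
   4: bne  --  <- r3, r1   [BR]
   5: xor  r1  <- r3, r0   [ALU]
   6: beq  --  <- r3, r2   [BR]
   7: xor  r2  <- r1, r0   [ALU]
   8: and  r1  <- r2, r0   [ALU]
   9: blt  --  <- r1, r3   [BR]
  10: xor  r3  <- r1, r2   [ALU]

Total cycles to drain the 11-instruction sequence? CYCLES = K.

  cy0 -> i0 (add) RAW r0
  cy1 -> i1 (ld) RAW r3
  cy2 -> i2 (mul) no-port MUL/MUL
  cy3 -> i3 (mul) RAW r3
  cy4 -> i4,i5 (bne+xor) pair
  cy5 -> i6,i7 (beq+xor) pair
  cy6 -> i8 (and) RAW r1
  cy7 -> i9,i10 (blt+xor) pair

CYCLES = 8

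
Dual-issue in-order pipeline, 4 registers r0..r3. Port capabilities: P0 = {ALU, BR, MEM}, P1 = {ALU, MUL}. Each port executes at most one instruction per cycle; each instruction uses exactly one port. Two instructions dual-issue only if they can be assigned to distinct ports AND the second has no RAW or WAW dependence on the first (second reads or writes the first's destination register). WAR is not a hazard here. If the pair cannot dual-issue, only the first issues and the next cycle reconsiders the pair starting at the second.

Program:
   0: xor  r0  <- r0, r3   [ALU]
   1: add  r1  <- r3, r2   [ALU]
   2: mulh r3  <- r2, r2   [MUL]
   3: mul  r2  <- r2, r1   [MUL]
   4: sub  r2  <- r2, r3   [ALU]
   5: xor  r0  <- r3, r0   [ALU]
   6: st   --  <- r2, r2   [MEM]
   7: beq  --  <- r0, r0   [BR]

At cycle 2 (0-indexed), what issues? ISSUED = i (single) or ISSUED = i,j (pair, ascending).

  cy0 -> i0+i1 (xor.ALU;add.ALU) dual
  cy1 -> i2 (mulh.MUL) no-port MUL/MUL
  cy2 -> i3 (mul.MUL) RAW+WAW r2
  cy3 -> i4+i5 (sub.ALU;xor.ALU) dual
  cy4 -> i6 (st.MEM) no-port MEM/BR
  cy5 -> i7 (beq.BR) tail

ISSUED = 3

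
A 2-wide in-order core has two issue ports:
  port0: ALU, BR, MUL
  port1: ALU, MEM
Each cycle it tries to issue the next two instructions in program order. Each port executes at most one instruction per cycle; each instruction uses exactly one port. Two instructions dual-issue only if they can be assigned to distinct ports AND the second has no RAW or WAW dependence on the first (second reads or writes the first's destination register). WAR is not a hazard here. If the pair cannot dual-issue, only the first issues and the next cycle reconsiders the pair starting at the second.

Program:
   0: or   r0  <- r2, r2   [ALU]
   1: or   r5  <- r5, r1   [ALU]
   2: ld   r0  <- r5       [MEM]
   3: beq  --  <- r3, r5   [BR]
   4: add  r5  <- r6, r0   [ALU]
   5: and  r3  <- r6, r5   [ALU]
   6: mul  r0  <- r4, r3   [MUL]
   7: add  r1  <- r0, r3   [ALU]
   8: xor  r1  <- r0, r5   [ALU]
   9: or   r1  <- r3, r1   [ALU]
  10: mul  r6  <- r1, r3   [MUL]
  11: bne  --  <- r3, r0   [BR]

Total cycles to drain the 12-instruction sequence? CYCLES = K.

c0: i0+i1 or/or  2-wide
c1: i2+i3 ld/beq  2-wide
c2: i4 add  RAW r5
c3: i5 and  RAW r3
c4: i6 mul  RAW r0
c5: i7 add  WAW r1
c6: i8 xor  RAW+WAW r1
c7: i9 or  RAW r1
c8: i10 mul  no-port MUL/BR
c9: i11 bne  tail

CYCLES = 10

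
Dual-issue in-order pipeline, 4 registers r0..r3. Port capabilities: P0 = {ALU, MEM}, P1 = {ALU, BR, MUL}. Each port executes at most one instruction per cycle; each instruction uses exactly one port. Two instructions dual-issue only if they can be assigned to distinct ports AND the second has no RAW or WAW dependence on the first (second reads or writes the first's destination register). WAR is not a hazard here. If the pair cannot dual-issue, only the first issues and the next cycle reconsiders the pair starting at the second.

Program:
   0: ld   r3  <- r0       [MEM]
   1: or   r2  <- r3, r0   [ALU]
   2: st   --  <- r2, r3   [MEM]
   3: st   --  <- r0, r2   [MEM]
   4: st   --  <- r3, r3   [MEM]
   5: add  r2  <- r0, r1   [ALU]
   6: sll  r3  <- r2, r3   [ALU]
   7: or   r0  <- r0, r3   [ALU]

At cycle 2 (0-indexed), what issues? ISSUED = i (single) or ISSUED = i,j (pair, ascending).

0. ld @i0  | RAW r3
1. or @i1  | RAW r2
2. st @i2  | no-port MEM/MEM
3. st @i3  | no-port MEM/MEM
4. st+add @i4+i5  | pair
5. sll @i6  | RAW r3
6. or @i7  | tail

ISSUED = 2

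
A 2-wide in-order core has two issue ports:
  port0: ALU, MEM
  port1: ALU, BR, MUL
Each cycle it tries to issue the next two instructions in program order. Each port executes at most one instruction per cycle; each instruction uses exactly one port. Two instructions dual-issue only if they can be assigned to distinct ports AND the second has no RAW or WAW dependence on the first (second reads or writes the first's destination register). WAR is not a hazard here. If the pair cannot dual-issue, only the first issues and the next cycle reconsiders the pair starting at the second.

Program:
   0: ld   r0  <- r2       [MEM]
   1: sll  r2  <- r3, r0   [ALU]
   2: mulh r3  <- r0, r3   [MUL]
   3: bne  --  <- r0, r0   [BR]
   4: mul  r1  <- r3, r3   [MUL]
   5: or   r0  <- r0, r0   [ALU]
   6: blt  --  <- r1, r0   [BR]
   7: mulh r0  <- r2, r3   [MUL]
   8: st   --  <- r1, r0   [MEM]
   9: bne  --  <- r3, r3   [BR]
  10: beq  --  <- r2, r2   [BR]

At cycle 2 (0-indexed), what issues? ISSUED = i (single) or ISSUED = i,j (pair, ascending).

c0: i0 ld  RAW r0
c1: i1/i2 sll/mulh  2-wide
c2: i3 bne  no-port BR/MUL
c3: i4/i5 mul/or  2-wide
c4: i6 blt  no-port BR/MUL
c5: i7 mulh  RAW r0
c6: i8/i9 st/bne  2-wide
c7: i10 beq  tail

ISSUED = 3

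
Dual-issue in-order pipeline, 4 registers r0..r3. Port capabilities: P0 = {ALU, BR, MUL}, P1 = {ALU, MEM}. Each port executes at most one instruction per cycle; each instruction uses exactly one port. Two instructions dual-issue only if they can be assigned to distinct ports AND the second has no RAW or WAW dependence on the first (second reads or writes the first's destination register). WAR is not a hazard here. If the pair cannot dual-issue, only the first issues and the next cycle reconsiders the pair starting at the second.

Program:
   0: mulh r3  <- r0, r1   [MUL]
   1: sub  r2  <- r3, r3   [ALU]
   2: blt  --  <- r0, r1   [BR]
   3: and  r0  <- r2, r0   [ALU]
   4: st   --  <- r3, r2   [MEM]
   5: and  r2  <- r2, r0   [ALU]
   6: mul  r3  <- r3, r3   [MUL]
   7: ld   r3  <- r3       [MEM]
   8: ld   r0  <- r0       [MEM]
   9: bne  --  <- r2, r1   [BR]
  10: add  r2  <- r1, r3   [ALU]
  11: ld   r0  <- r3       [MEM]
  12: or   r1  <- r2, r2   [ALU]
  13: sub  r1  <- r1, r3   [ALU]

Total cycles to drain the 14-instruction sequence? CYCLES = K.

0. mulh @i0  | RAW r3
1. sub;blt @i1/i2  | dual
2. and;st @i3/i4  | dual
3. and;mul @i5/i6  | dual
4. ld @i7  | no-port MEM/MEM
5. ld;bne @i8/i9  | dual
6. add;ld @i10/i11  | dual
7. or @i12  | RAW+WAW r1
8. sub @i13  | tail

CYCLES = 9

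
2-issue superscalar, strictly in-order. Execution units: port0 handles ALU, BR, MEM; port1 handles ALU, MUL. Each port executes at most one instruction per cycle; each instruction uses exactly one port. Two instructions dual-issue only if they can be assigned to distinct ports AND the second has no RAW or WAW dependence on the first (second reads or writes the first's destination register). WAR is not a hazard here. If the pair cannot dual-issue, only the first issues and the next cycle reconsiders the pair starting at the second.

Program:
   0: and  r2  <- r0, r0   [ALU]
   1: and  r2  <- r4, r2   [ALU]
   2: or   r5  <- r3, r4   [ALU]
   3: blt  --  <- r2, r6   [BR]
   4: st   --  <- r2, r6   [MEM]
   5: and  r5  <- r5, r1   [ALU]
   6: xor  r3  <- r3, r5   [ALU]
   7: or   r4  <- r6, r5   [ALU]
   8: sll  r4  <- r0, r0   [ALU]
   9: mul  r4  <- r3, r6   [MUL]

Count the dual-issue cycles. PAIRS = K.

c0: i0 and.ALU  RAW+WAW r2
c1: i1+i2 and.ALU;or.ALU  pair
c2: i3 blt.BR  no-port BR/MEM
c3: i4+i5 st.MEM;and.ALU  pair
c4: i6+i7 xor.ALU;or.ALU  pair
c5: i8 sll.ALU  WAW r4
c6: i9 mul.MUL  tail

PAIRS = 3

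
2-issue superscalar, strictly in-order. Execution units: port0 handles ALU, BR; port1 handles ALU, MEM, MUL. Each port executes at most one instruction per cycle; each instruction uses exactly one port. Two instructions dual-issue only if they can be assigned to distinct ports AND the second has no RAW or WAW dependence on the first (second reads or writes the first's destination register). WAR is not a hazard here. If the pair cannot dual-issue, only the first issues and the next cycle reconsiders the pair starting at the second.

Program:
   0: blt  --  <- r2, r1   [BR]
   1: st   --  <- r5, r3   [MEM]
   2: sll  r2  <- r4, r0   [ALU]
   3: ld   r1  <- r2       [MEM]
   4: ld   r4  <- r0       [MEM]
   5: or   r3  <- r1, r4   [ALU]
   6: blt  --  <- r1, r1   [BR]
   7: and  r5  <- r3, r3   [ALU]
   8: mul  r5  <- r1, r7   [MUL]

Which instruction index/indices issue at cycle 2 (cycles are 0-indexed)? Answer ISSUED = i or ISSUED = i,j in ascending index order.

[0] i0+i1  blt/st  -- pair
[1] i2  sll  -- RAW r2
[2] i3  ld  -- no-port MEM/MEM
[3] i4  ld  -- RAW r4
[4] i5+i6  or/blt  -- pair
[5] i7  and  -- WAW r5
[6] i8  mul  -- tail

ISSUED = 3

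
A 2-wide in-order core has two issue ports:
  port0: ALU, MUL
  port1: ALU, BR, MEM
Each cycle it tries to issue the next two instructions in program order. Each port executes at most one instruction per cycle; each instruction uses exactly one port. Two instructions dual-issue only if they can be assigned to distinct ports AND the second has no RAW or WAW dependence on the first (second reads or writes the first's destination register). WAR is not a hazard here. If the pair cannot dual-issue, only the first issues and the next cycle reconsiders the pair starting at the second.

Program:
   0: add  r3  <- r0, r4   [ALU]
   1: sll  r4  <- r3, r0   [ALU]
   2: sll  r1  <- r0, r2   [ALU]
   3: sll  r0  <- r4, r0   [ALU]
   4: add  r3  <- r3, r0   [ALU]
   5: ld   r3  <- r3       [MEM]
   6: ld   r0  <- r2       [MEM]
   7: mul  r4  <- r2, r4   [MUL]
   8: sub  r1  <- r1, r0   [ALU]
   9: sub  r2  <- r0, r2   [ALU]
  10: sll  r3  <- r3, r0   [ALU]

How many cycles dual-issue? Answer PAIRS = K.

t=0 i0:add.ALU ; RAW r3
t=1 i1+i2:sll.ALU/sll.ALU ; pair
t=2 i3:sll.ALU ; RAW r0
t=3 i4:add.ALU ; RAW+WAW r3
t=4 i5:ld.MEM ; no-port MEM/MEM
t=5 i6+i7:ld.MEM/mul.MUL ; pair
t=6 i8+i9:sub.ALU/sub.ALU ; pair
t=7 i10:sll.ALU ; tail

PAIRS = 3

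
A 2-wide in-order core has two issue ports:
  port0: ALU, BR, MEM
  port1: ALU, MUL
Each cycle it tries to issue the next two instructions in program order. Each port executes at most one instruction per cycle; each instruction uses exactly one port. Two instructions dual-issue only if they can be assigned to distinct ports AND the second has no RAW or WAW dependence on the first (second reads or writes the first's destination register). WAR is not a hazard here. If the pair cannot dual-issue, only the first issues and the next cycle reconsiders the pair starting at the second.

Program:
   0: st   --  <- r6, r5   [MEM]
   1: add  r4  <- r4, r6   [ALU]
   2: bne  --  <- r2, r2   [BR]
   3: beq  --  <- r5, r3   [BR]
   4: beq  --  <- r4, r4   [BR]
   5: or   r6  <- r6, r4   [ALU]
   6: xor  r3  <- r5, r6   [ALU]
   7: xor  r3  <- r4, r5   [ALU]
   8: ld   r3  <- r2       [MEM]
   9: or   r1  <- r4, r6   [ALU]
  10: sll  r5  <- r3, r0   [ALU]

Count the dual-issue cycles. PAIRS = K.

PAIRS = 3

c0: i0,i1 st.MEM;add.ALU  pair
c1: i2 bne.BR  no-port BR/BR
c2: i3 beq.BR  no-port BR/BR
c3: i4,i5 beq.BR;or.ALU  pair
c4: i6 xor.ALU  WAW r3
c5: i7 xor.ALU  WAW r3
c6: i8,i9 ld.MEM;or.ALU  pair
c7: i10 sll.ALU  tail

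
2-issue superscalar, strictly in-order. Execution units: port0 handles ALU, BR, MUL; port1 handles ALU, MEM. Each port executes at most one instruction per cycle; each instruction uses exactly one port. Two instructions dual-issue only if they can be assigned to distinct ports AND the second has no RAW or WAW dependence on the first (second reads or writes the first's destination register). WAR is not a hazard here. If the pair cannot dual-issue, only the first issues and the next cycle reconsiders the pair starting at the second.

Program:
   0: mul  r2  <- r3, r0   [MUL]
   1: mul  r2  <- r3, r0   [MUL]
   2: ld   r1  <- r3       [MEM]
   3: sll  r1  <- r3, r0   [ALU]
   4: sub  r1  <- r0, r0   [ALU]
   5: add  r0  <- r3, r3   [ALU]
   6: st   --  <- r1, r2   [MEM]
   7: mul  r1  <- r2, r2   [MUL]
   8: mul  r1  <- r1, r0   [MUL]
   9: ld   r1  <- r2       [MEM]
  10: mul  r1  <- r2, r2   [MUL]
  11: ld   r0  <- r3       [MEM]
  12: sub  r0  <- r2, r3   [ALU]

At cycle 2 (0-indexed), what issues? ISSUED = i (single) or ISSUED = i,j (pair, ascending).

ISSUED = 3

c0: i0 mul.MUL  no-port MUL/MUL
c1: i1&i2 mul.MUL/ld.MEM  2-wide
c2: i3 sll.ALU  WAW r1
c3: i4&i5 sub.ALU/add.ALU  2-wide
c4: i6&i7 st.MEM/mul.MUL  2-wide
c5: i8 mul.MUL  WAW r1
c6: i9 ld.MEM  WAW r1
c7: i10&i11 mul.MUL/ld.MEM  2-wide
c8: i12 sub.ALU  tail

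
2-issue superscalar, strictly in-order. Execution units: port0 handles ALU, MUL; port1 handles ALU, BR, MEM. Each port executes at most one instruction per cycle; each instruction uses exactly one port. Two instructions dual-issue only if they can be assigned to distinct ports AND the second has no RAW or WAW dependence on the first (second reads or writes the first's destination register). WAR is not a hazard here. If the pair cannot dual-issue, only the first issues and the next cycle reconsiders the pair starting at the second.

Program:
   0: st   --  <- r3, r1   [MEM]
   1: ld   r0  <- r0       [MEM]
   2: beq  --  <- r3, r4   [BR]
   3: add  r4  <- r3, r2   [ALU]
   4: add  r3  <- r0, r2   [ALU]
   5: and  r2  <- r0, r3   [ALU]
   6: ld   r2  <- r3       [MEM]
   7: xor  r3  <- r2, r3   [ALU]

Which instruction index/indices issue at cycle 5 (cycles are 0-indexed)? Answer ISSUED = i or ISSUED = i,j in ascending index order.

[0] i0  st  -- no-port MEM/MEM
[1] i1  ld  -- no-port MEM/BR
[2] i2,i3  beq+add  -- pair
[3] i4  add  -- RAW r3
[4] i5  and  -- WAW r2
[5] i6  ld  -- RAW r2
[6] i7  xor  -- tail

ISSUED = 6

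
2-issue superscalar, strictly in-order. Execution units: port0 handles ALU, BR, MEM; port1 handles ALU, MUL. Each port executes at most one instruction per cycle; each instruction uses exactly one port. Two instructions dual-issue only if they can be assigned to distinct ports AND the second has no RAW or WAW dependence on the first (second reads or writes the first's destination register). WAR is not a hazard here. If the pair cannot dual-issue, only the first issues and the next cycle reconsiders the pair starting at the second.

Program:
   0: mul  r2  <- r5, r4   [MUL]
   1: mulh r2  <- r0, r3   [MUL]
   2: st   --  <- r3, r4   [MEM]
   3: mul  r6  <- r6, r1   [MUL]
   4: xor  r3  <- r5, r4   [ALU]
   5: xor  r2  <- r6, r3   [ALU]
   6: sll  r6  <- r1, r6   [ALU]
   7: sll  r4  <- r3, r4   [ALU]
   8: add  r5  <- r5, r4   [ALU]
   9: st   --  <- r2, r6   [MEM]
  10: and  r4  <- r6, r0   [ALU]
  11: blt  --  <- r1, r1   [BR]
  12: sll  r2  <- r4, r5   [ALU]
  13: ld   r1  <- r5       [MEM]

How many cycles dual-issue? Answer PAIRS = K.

c0: i0 mul.MUL  no-port MUL/MUL
c1: i1,i2 mulh.MUL;st.MEM  pair
c2: i3,i4 mul.MUL;xor.ALU  pair
c3: i5,i6 xor.ALU;sll.ALU  pair
c4: i7 sll.ALU  RAW r4
c5: i8,i9 add.ALU;st.MEM  pair
c6: i10,i11 and.ALU;blt.BR  pair
c7: i12,i13 sll.ALU;ld.MEM  pair

PAIRS = 6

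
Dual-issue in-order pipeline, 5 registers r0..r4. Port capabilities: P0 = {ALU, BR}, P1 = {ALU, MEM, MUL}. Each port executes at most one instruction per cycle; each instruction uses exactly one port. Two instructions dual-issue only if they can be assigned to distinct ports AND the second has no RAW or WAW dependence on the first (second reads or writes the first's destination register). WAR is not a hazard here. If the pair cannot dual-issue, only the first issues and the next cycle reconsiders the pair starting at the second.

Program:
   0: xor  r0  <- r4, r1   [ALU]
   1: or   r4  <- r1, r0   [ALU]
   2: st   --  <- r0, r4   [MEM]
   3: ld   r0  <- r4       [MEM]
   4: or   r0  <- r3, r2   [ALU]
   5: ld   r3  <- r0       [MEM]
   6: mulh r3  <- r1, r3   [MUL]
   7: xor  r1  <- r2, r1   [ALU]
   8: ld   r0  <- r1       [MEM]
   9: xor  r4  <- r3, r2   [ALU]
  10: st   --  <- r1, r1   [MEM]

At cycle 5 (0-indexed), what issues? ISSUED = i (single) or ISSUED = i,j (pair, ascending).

ISSUED = 5

c0: i0 xor.ALU  RAW r0
c1: i1 or.ALU  RAW r4
c2: i2 st.MEM  no-port MEM/MEM
c3: i3 ld.MEM  WAW r0
c4: i4 or.ALU  RAW r0
c5: i5 ld.MEM  no-port MEM/MUL
c6: i6/i7 mulh.MUL xor.ALU  pair
c7: i8/i9 ld.MEM xor.ALU  pair
c8: i10 st.MEM  tail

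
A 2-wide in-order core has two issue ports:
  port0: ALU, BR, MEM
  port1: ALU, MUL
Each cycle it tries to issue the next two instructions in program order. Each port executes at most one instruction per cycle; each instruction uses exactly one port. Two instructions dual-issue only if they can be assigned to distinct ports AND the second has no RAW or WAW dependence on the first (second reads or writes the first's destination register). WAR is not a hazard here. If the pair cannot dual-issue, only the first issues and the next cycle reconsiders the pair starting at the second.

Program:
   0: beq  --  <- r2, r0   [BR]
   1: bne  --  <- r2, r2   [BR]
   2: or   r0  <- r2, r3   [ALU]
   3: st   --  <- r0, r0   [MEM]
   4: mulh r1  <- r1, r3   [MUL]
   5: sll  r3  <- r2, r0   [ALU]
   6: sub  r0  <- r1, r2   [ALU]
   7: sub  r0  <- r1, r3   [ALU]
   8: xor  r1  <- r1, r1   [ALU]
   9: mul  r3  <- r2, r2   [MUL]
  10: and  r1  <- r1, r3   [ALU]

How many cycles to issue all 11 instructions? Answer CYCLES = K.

CYCLES = 7

#0 head=0: beq.BR i0 no-port BR/BR
#1 head=1: bne.BR+or.ALU i1&i2 dual
#2 head=3: st.MEM+mulh.MUL i3&i4 dual
#3 head=5: sll.ALU+sub.ALU i5&i6 dual
#4 head=7: sub.ALU+xor.ALU i7&i8 dual
#5 head=9: mul.MUL i9 RAW r3
#6 head=10: and.ALU i10 tail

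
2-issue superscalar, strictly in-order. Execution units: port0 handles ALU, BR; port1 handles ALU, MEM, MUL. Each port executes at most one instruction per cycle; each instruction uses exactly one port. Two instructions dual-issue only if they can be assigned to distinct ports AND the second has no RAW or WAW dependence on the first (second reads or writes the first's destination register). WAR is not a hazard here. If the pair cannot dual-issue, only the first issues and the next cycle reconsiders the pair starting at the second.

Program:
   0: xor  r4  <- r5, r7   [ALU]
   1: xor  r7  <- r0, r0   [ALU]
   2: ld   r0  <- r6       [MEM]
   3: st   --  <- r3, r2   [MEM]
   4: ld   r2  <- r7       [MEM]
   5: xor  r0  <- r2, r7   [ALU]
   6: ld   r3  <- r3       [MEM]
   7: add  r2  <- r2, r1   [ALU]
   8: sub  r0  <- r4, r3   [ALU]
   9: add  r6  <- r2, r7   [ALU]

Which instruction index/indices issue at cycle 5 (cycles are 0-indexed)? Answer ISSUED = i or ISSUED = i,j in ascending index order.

ISSUED = 7,8

t=0 i0,i1:xor;xor ; dual
t=1 i2:ld ; no-port MEM/MEM
t=2 i3:st ; no-port MEM/MEM
t=3 i4:ld ; RAW r2
t=4 i5,i6:xor;ld ; dual
t=5 i7,i8:add;sub ; dual
t=6 i9:add ; tail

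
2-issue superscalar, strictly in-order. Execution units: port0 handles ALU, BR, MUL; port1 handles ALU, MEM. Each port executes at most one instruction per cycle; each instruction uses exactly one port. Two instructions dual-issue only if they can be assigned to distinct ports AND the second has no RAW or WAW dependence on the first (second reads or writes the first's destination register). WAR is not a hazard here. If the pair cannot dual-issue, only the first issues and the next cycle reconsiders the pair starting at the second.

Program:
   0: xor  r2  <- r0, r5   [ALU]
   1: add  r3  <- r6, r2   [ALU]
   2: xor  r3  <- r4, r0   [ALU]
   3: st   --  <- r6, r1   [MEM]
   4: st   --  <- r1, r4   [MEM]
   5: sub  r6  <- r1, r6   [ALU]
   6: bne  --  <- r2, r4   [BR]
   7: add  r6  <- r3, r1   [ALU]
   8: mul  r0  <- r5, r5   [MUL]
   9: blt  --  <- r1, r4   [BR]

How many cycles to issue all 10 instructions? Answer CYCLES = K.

CYCLES = 7

#0 head=0: xor i0 RAW r2
#1 head=1: add i1 WAW r3
#2 head=2: xor;st i2/i3 pair
#3 head=4: st;sub i4/i5 pair
#4 head=6: bne;add i6/i7 pair
#5 head=8: mul i8 no-port MUL/BR
#6 head=9: blt i9 tail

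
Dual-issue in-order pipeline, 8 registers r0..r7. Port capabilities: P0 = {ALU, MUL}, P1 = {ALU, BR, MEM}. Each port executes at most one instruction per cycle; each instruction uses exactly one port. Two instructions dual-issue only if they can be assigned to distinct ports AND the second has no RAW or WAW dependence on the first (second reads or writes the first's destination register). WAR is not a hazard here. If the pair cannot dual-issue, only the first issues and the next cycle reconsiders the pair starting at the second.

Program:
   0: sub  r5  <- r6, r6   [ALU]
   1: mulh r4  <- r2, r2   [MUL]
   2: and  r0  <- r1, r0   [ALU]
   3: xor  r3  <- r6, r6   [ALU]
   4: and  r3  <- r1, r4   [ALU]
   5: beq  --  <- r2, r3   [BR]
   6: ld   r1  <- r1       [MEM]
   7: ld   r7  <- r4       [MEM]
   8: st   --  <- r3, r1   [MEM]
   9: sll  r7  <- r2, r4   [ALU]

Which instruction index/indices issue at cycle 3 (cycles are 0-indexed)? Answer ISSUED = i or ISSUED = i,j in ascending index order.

ISSUED = 5

c0: i0/i1 sub.ALU+mulh.MUL  2-wide
c1: i2/i3 and.ALU+xor.ALU  2-wide
c2: i4 and.ALU  RAW r3
c3: i5 beq.BR  no-port BR/MEM
c4: i6 ld.MEM  no-port MEM/MEM
c5: i7 ld.MEM  no-port MEM/MEM
c6: i8/i9 st.MEM+sll.ALU  2-wide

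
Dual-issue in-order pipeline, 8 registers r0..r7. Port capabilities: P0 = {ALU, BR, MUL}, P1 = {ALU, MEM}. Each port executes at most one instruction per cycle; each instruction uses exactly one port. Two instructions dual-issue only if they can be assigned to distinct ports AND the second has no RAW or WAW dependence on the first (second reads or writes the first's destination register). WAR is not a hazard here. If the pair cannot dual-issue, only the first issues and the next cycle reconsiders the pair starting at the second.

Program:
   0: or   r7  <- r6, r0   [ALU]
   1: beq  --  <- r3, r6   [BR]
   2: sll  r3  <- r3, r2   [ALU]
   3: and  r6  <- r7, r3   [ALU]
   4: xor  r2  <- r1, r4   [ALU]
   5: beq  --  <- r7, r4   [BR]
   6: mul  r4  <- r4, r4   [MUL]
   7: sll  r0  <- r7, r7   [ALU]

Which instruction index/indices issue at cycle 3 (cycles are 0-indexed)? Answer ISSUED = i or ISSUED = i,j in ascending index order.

ISSUED = 5

0. or.ALU/beq.BR @i0&i1  | 2-wide
1. sll.ALU @i2  | RAW r3
2. and.ALU/xor.ALU @i3&i4  | 2-wide
3. beq.BR @i5  | no-port BR/MUL
4. mul.MUL/sll.ALU @i6&i7  | 2-wide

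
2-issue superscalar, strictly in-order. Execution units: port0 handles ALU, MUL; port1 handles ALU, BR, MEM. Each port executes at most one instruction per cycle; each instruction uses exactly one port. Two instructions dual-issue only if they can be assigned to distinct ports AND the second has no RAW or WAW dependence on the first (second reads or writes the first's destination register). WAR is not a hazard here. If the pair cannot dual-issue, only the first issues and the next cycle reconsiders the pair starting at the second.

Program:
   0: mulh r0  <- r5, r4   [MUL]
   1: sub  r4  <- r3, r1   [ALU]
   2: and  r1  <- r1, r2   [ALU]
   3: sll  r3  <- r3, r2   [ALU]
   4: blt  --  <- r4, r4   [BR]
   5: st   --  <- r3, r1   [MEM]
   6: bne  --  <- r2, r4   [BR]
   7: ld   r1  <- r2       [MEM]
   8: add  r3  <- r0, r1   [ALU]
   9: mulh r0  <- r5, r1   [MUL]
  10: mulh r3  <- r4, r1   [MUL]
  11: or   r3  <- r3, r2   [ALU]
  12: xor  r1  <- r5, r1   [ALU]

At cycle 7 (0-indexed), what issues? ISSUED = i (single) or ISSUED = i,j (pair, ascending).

c0: i0&i1 mulh/sub  dual
c1: i2&i3 and/sll  dual
c2: i4 blt  no-port BR/MEM
c3: i5 st  no-port MEM/BR
c4: i6 bne  no-port BR/MEM
c5: i7 ld  RAW r1
c6: i8&i9 add/mulh  dual
c7: i10 mulh  RAW+WAW r3
c8: i11&i12 or/xor  dual

ISSUED = 10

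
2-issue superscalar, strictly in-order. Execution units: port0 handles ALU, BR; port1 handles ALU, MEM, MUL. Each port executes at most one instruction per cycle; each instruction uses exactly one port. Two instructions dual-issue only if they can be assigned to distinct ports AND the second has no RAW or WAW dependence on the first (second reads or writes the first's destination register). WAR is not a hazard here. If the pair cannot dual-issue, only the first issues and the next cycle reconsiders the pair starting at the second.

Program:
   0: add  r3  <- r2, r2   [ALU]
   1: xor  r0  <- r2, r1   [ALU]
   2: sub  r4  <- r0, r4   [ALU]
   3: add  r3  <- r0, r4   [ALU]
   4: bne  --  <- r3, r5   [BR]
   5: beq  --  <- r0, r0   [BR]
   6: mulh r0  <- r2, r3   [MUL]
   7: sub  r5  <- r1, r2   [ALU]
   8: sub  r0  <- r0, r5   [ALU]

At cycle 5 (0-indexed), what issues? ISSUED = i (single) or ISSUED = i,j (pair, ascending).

#0 head=0: add.ALU;xor.ALU i0&i1 pair
#1 head=2: sub.ALU i2 RAW r4
#2 head=3: add.ALU i3 RAW r3
#3 head=4: bne.BR i4 no-port BR/BR
#4 head=5: beq.BR;mulh.MUL i5&i6 pair
#5 head=7: sub.ALU i7 RAW r5
#6 head=8: sub.ALU i8 tail

ISSUED = 7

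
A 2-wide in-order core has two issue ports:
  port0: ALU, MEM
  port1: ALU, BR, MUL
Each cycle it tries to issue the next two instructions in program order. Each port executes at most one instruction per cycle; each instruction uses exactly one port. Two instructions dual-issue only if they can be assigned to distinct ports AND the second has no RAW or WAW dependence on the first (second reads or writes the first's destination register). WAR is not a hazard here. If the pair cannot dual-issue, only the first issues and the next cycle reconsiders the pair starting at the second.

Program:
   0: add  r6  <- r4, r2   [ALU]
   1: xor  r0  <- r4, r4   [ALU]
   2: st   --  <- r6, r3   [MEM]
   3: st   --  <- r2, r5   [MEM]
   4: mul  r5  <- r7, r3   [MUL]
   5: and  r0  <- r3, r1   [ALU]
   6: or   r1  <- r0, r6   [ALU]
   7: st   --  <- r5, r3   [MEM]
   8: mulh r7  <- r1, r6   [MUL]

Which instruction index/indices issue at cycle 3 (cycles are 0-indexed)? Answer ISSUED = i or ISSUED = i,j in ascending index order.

ISSUED = 5

  cy0 -> i0,i1 (add;xor) pair
  cy1 -> i2 (st) no-port MEM/MEM
  cy2 -> i3,i4 (st;mul) pair
  cy3 -> i5 (and) RAW r0
  cy4 -> i6,i7 (or;st) pair
  cy5 -> i8 (mulh) tail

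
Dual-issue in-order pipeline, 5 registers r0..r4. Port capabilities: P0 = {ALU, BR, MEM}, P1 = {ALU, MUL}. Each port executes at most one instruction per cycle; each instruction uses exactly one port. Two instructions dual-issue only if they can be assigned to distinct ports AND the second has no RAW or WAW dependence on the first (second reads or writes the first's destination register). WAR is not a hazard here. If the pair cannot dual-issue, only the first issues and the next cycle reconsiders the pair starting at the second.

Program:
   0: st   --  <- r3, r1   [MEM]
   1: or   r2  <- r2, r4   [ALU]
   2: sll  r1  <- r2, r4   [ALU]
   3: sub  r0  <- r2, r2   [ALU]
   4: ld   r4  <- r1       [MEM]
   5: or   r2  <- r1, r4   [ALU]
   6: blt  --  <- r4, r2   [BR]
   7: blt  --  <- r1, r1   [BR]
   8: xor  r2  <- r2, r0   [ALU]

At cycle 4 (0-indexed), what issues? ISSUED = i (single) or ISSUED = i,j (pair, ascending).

ISSUED = 6

0. st/or @i0+i1  | pair
1. sll/sub @i2+i3  | pair
2. ld @i4  | RAW r4
3. or @i5  | RAW r2
4. blt @i6  | no-port BR/BR
5. blt/xor @i7+i8  | pair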